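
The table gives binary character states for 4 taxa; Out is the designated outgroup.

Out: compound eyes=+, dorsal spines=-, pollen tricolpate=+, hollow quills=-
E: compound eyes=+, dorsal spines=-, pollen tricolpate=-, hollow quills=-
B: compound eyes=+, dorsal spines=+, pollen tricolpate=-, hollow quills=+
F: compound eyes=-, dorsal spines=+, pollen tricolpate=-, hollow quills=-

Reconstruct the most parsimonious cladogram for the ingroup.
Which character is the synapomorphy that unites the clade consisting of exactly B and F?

Character polarity is set by the outgroup: the derived state is whichever differs from the outgroup's state, so for compound eyes, pollen tricolpate the derived state is '-', and for the remaining characters it is '+'.
compound eyes (derived state '-') is unique to F (autapomorphy; uninformative for grouping).
dorsal spines: derived state '+' in B and F only — synapomorphy for {B, F}.
All ingroup taxa share the derived state '-' for pollen tricolpate; it defines the ingroup but does not resolve relationships within it.
hollow quills (derived state '+') is unique to B (autapomorphy; uninformative for grouping).
Most parsimonious ingroup topology: (E,(B,F)).
The clade {B, F} is supported by dorsal spines: its derived state '+' occurs in exactly those taxa and in no other taxon (including the outgroup).

dorsal spines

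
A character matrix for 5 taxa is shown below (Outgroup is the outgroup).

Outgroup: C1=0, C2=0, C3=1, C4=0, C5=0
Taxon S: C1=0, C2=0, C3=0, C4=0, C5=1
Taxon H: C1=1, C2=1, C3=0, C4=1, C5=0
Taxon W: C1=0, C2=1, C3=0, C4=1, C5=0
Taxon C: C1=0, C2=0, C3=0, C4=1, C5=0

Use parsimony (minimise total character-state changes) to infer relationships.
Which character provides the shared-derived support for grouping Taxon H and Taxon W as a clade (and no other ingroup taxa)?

C2

Character polarity is set by the outgroup: the derived state is whichever differs from the outgroup's state, so for C3 the derived state is '0', and for the remaining characters it is '1'.
C1 (derived state '1') is unique to Taxon H (autapomorphy; uninformative for grouping).
C2 (derived state '1') is shared by Taxon H and Taxon W — a synapomorphy uniting that clade.
All ingroup taxa share the derived state '0' for C3; it defines the ingroup but does not resolve relationships within it.
Only Taxon C, Taxon H, and Taxon W show the derived state '1' for C4, supporting them as a clade.
C5 (derived state '1') is unique to Taxon S (autapomorphy; uninformative for grouping).
Most parsimonious ingroup topology: (Taxon S,((Taxon H,Taxon W),Taxon C)).
The clade {Taxon H, Taxon W} is supported by C2: its derived state '1' occurs in exactly those taxa and in no other taxon (including the outgroup).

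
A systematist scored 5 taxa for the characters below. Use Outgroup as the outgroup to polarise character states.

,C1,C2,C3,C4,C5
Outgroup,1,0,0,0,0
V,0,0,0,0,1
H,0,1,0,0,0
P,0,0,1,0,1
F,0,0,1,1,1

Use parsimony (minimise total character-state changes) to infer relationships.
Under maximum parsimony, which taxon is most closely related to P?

F

Character polarity is set by the outgroup: the derived state is whichever differs from the outgroup's state, so for C1 the derived state is '0', and for the remaining characters it is '1'.
C1 (derived state '0') is shared by all ingroup taxa — unites the whole ingroup.
C2: derived state '1' in H only — an autapomorphy, so it tells us nothing about relationships among taxa.
C3 (derived state '1') is shared by F and P — a synapomorphy uniting that clade.
C4: derived state '1' in F only — an autapomorphy, so it tells us nothing about relationships among taxa.
C5 (derived state '1') is shared by F, P, and V — a synapomorphy uniting that clade.
Most parsimonious ingroup topology: ((V,(P,F)),H).
P and F form a cherry on this tree, so they are sister taxa.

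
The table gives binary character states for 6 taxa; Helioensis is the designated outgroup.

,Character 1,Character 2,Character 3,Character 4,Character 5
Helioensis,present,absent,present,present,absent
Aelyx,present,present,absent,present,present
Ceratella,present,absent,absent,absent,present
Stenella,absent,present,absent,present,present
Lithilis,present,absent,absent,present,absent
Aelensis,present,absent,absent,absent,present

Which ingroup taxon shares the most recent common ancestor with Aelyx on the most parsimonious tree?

Character polarity is set by the outgroup: the derived state is whichever differs from the outgroup's state, so for Character 1, Character 3, Character 4 the derived state is 'absent', and for the remaining characters it is 'present'.
Character 1: derived state 'absent' in Stenella only — an autapomorphy, so it tells us nothing about relationships among taxa.
Only Aelyx and Stenella show the derived state 'present' for Character 2, supporting them as a clade.
All ingroup taxa share the derived state 'absent' for Character 3; it defines the ingroup but does not resolve relationships within it.
Character 4: derived state 'absent' in Aelensis and Ceratella only — synapomorphy for {Aelensis, Ceratella}.
Only Aelensis, Aelyx, Ceratella, and Stenella show the derived state 'present' for Character 5, supporting them as a clade.
Most parsimonious ingroup topology: (((Aelyx,Stenella),(Ceratella,Aelensis)),Lithilis).
Aelyx and Stenella form a cherry on this tree, so they are sister taxa.

Stenella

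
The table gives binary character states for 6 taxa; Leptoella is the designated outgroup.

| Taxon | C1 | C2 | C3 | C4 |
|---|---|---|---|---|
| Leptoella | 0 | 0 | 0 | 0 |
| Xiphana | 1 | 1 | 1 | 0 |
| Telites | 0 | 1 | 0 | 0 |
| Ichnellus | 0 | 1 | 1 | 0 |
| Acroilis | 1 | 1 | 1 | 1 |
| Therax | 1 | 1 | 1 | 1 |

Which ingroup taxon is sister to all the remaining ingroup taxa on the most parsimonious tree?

Telites

The outgroup has state '0' for every character, so '1' is the derived state throughout.
C1 (derived state '1') is shared by Acroilis, Therax, and Xiphana — a synapomorphy uniting that clade.
All ingroup taxa share the derived state '1' for C2; it defines the ingroup but does not resolve relationships within it.
C3: derived state '1' in Acroilis, Ichnellus, Therax, and Xiphana only — synapomorphy for {Acroilis, Ichnellus, Therax, Xiphana}.
Only Acroilis and Therax show the derived state '1' for C4, supporting them as a clade.
Most parsimonious ingroup topology: (((Xiphana,(Acroilis,Therax)),Ichnellus),Telites).
Telites is sister to the clade containing all other ingroup taxa, so it is the earliest-diverging (most basal) ingroup lineage.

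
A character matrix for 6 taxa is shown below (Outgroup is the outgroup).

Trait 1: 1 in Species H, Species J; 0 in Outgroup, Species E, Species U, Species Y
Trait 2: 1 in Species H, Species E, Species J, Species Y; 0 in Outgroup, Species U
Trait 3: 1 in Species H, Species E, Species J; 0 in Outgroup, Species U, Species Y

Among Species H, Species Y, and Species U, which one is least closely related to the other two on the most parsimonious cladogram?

The outgroup has state '0' for every character, so '1' is the derived state throughout.
Only Species H and Species J show the derived state '1' for Trait 1, supporting them as a clade.
Trait 2 (derived state '1') is shared by Species E, Species H, Species J, and Species Y — a synapomorphy uniting that clade.
Trait 3 (derived state '1') is shared by Species E, Species H, and Species J — a synapomorphy uniting that clade.
Most parsimonious ingroup topology: ((((Species H,Species J),Species E),Species Y),Species U).
Species H and Species Y share a more recent common ancestor with each other than either does with Species U, so Species U is the least closely related of the three.

Species U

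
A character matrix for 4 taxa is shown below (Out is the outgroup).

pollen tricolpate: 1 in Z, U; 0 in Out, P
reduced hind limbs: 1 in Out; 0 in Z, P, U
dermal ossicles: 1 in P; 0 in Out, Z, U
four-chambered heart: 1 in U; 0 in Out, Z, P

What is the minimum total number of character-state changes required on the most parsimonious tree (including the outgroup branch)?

Character polarity is set by the outgroup: the derived state is whichever differs from the outgroup's state, so for reduced hind limbs the derived state is '0', and for the remaining characters it is '1'.
pollen tricolpate (derived state '1') is shared by U and Z — a synapomorphy uniting that clade.
All ingroup taxa share the derived state '0' for reduced hind limbs; it defines the ingroup but does not resolve relationships within it.
dermal ossicles: derived state '1' in P only — an autapomorphy, so it tells us nothing about relationships among taxa.
four-chambered heart (derived state '1') is unique to U (autapomorphy; uninformative for grouping).
Most parsimonious ingroup topology: ((Z,U),P).
Changes per character on this tree: pollen tricolpate: 1; reduced hind limbs: 1; dermal ossicles: 1; four-chambered heart: 1.
Total = 4.

4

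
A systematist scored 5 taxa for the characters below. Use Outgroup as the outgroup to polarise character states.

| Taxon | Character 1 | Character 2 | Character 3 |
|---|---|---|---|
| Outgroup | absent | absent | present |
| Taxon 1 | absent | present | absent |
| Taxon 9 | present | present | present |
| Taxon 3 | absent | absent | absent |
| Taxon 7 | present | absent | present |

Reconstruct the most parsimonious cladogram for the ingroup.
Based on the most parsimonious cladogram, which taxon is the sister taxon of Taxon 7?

Taxon 9

Character polarity is set by the outgroup: the derived state is whichever differs from the outgroup's state, so for Character 3 the derived state is 'absent', and for the remaining characters it is 'present'.
Only Taxon 7 and Taxon 9 show the derived state 'present' for Character 1, supporting them as a clade.
Character 2 groups Taxon 1 and Taxon 9, which is incompatible with the clades supported by the remaining characters; treating it as convergent (homoplasy) costs fewer steps than any alternative tree.
Character 3: derived state 'absent' in Taxon 1 and Taxon 3 only — synapomorphy for {Taxon 1, Taxon 3}.
Most parsimonious ingroup topology: ((Taxon 1,Taxon 3),(Taxon 9,Taxon 7)).
Taxon 7 and Taxon 9 form a cherry on this tree, so they are sister taxa.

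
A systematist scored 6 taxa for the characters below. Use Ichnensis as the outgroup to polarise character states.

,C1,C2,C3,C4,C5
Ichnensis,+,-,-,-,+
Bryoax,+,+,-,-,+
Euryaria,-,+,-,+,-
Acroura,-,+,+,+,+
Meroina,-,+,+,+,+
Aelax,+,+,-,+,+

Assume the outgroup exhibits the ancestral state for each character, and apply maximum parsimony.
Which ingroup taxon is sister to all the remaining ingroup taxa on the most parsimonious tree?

Bryoax

Character polarity is set by the outgroup: the derived state is whichever differs from the outgroup's state, so for C1, C5 the derived state is '-', and for the remaining characters it is '+'.
C1 (derived state '-') is shared by Acroura, Euryaria, and Meroina — a synapomorphy uniting that clade.
All ingroup taxa share the derived state '+' for C2; it defines the ingroup but does not resolve relationships within it.
C3: derived state '+' in Acroura and Meroina only — synapomorphy for {Acroura, Meroina}.
C4 (derived state '+') is shared by Acroura, Aelax, Euryaria, and Meroina — a synapomorphy uniting that clade.
C5: derived state '-' in Euryaria only — an autapomorphy, so it tells us nothing about relationships among taxa.
Most parsimonious ingroup topology: (Bryoax,((Euryaria,(Acroura,Meroina)),Aelax)).
Bryoax is sister to the clade containing all other ingroup taxa, so it is the earliest-diverging (most basal) ingroup lineage.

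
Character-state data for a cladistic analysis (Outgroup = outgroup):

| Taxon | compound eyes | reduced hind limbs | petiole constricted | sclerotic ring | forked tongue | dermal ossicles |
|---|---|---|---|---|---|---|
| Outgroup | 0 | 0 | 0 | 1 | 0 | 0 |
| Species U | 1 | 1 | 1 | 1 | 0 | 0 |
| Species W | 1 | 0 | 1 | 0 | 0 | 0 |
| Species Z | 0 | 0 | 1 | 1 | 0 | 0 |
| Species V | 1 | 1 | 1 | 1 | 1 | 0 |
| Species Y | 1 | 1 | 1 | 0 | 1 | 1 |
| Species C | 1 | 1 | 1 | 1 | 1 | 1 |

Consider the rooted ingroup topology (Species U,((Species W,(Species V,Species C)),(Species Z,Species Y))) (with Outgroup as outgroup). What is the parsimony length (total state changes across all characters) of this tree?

Map each character onto (Species U,((Species W,(Species V,Species C)),(Species Z,Species Y))) (rooted by Outgroup) and count the minimum state changes it requires (Fitch parsimony):
compound eyes: 2; reduced hind limbs: 3; petiole constricted: 1; sclerotic ring: 2; forked tongue: 2; dermal ossicles: 2.
Total tree length = 12.

12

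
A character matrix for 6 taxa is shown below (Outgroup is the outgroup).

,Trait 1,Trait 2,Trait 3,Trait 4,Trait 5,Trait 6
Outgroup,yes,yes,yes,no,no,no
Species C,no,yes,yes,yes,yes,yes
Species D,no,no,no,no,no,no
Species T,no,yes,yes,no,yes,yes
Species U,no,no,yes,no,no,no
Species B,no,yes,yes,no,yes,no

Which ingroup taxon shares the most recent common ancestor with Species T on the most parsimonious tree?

Species C

Character polarity is set by the outgroup: the derived state is whichever differs from the outgroup's state, so for Trait 1, Trait 2, Trait 3 the derived state is 'no', and for the remaining characters it is 'yes'.
Trait 1 (derived state 'no') is shared by all ingroup taxa — unites the whole ingroup.
Trait 2: derived state 'no' in Species D and Species U only — synapomorphy for {Species D, Species U}.
Trait 3 (derived state 'no') is unique to Species D (autapomorphy; uninformative for grouping).
Trait 4: derived state 'yes' in Species C only — an autapomorphy, so it tells us nothing about relationships among taxa.
Only Species B, Species C, and Species T show the derived state 'yes' for Trait 5, supporting them as a clade.
Trait 6: derived state 'yes' in Species C and Species T only — synapomorphy for {Species C, Species T}.
Most parsimonious ingroup topology: (((Species C,Species T),Species B),(Species D,Species U)).
Species T and Species C form a cherry on this tree, so they are sister taxa.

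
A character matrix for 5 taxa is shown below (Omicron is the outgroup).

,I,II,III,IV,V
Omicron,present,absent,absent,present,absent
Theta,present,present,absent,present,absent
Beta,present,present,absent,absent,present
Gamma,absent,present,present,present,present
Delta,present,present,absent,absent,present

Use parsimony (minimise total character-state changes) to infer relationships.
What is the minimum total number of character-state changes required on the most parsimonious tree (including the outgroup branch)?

5

Character polarity is set by the outgroup: the derived state is whichever differs from the outgroup's state, so for I, IV the derived state is 'absent', and for the remaining characters it is 'present'.
I: derived state 'absent' in Gamma only — an autapomorphy, so it tells us nothing about relationships among taxa.
All ingroup taxa share the derived state 'present' for II; it defines the ingroup but does not resolve relationships within it.
III: derived state 'present' in Gamma only — an autapomorphy, so it tells us nothing about relationships among taxa.
IV (derived state 'absent') is shared by Beta and Delta — a synapomorphy uniting that clade.
V: derived state 'present' in Beta, Delta, and Gamma only — synapomorphy for {Beta, Delta, Gamma}.
Most parsimonious ingroup topology: (Theta,((Beta,Delta),Gamma)).
Changes per character on this tree: I: 1; II: 1; III: 1; IV: 1; V: 1.
Total = 5.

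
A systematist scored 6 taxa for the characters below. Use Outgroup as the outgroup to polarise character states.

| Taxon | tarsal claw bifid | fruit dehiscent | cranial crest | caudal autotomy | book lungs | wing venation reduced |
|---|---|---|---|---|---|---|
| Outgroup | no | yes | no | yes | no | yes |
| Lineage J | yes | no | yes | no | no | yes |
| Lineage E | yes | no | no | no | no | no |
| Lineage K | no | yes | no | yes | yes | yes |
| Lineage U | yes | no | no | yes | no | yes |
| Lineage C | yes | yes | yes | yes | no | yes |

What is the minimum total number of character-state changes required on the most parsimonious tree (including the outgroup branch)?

7

Character polarity is set by the outgroup: the derived state is whichever differs from the outgroup's state, so for fruit dehiscent, caudal autotomy, wing venation reduced the derived state is 'no', and for the remaining characters it is 'yes'.
Only Lineage C, Lineage E, Lineage J, and Lineage U show the derived state 'yes' for tarsal claw bifid, supporting them as a clade.
fruit dehiscent: derived state 'no' in Lineage E, Lineage J, and Lineage U only — synapomorphy for {Lineage E, Lineage J, Lineage U}.
cranial crest groups Lineage C and Lineage J, which is incompatible with the clades supported by the remaining characters; treating it as convergent (homoplasy) costs fewer steps than any alternative tree.
Only Lineage E and Lineage J show the derived state 'no' for caudal autotomy, supporting them as a clade.
book lungs: derived state 'yes' in Lineage K only — an autapomorphy, so it tells us nothing about relationships among taxa.
wing venation reduced: derived state 'no' in Lineage E only — an autapomorphy, so it tells us nothing about relationships among taxa.
Most parsimonious ingroup topology: ((((Lineage J,Lineage E),Lineage U),Lineage C),Lineage K).
Changes per character on this tree: tarsal claw bifid: 1; fruit dehiscent: 1; cranial crest: 2; caudal autotomy: 1; book lungs: 1; wing venation reduced: 1.
Total = 7.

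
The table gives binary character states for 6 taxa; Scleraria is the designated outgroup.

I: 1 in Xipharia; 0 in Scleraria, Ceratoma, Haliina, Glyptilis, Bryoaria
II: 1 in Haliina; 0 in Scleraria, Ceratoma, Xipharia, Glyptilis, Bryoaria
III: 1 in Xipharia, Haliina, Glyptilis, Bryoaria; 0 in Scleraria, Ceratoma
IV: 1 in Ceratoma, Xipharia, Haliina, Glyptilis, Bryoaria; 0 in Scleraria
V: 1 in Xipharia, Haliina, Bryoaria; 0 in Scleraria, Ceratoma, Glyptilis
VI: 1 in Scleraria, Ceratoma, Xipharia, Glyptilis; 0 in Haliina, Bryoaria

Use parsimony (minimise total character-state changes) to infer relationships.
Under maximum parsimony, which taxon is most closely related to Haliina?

Bryoaria

Character polarity is set by the outgroup: the derived state is whichever differs from the outgroup's state, so for VI the derived state is '0', and for the remaining characters it is '1'.
I (derived state '1') is unique to Xipharia (autapomorphy; uninformative for grouping).
II (derived state '1') is unique to Haliina (autapomorphy; uninformative for grouping).
III (derived state '1') is shared by Bryoaria, Glyptilis, Haliina, and Xipharia — a synapomorphy uniting that clade.
IV (derived state '1') is shared by all ingroup taxa — unites the whole ingroup.
V: derived state '1' in Bryoaria, Haliina, and Xipharia only — synapomorphy for {Bryoaria, Haliina, Xipharia}.
Only Bryoaria and Haliina show the derived state '0' for VI, supporting them as a clade.
Most parsimonious ingroup topology: (Ceratoma,((Xipharia,(Haliina,Bryoaria)),Glyptilis)).
Haliina and Bryoaria form a cherry on this tree, so they are sister taxa.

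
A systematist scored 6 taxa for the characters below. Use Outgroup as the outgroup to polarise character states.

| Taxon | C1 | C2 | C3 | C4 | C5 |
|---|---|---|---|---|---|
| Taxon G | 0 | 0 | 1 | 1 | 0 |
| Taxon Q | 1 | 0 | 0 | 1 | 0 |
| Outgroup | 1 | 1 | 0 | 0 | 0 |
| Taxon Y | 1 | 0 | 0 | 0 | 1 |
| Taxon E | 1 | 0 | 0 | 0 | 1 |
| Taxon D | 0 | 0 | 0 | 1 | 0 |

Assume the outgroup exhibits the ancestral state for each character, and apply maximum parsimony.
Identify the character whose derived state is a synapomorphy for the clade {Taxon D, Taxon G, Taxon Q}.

Character polarity is set by the outgroup: the derived state is whichever differs from the outgroup's state, so for C1, C2 the derived state is '0', and for the remaining characters it is '1'.
Only Taxon D and Taxon G show the derived state '0' for C1, supporting them as a clade.
C2 (derived state '0') is shared by all ingroup taxa — unites the whole ingroup.
C3: derived state '1' in Taxon G only — an autapomorphy, so it tells us nothing about relationships among taxa.
C4 (derived state '1') is shared by Taxon D, Taxon G, and Taxon Q — a synapomorphy uniting that clade.
C5: derived state '1' in Taxon E and Taxon Y only — synapomorphy for {Taxon E, Taxon Y}.
Most parsimonious ingroup topology: ((Taxon Q,(Taxon G,Taxon D)),(Taxon Y,Taxon E)).
The clade {Taxon D, Taxon G, Taxon Q} is supported by C4: its derived state '1' occurs in exactly those taxa and in no other taxon (including the outgroup).

C4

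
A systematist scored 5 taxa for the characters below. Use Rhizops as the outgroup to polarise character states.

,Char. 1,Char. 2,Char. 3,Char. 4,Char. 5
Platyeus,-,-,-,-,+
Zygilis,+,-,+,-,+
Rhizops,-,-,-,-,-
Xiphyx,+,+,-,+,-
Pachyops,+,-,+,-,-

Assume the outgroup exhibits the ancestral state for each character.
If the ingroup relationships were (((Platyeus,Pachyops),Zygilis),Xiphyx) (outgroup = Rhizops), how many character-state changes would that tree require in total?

Map each character onto (((Platyeus,Pachyops),Zygilis),Xiphyx) (rooted by Rhizops) and count the minimum state changes it requires (Fitch parsimony):
Char. 1: 2; Char. 2: 1; Char. 3: 2; Char. 4: 1; Char. 5: 2.
Total tree length = 8.

8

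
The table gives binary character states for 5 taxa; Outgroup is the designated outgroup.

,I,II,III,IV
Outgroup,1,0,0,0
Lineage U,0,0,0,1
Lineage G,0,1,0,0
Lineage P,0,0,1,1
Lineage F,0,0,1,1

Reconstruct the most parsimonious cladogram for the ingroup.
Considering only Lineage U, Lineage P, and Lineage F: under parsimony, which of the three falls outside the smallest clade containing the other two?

Character polarity is set by the outgroup: the derived state is whichever differs from the outgroup's state, so for I the derived state is '0', and for the remaining characters it is '1'.
All ingroup taxa share the derived state '0' for I; it defines the ingroup but does not resolve relationships within it.
II (derived state '1') is unique to Lineage G (autapomorphy; uninformative for grouping).
III: derived state '1' in Lineage F and Lineage P only — synapomorphy for {Lineage F, Lineage P}.
Only Lineage F, Lineage P, and Lineage U show the derived state '1' for IV, supporting them as a clade.
Most parsimonious ingroup topology: ((Lineage U,(Lineage P,Lineage F)),Lineage G).
Lineage F and Lineage P share a more recent common ancestor with each other than either does with Lineage U, so Lineage U is the least closely related of the three.

Lineage U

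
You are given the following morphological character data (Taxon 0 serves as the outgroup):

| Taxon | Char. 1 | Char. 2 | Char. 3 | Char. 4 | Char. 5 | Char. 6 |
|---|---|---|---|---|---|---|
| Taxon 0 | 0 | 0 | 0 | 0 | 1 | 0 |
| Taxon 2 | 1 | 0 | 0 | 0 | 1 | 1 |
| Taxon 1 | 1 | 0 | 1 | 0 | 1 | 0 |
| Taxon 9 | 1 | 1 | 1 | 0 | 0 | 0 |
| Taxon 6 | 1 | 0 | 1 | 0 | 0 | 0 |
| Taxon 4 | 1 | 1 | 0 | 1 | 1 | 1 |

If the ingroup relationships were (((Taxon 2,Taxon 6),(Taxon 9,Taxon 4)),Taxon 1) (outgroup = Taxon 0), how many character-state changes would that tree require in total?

10

Map each character onto (((Taxon 2,Taxon 6),(Taxon 9,Taxon 4)),Taxon 1) (rooted by Taxon 0) and count the minimum state changes it requires (Fitch parsimony):
Char. 1: 1; Char. 2: 1; Char. 3: 3; Char. 4: 1; Char. 5: 2; Char. 6: 2.
Total tree length = 10.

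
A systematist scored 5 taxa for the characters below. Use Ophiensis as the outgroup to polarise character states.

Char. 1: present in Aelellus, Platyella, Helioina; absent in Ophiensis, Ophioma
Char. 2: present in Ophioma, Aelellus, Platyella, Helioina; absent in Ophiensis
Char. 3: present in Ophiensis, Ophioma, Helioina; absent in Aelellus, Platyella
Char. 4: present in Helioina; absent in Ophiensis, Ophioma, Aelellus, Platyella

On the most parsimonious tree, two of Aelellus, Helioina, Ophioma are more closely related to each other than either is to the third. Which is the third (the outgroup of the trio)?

Character polarity is set by the outgroup: the derived state is whichever differs from the outgroup's state, so for Char. 3 the derived state is 'absent', and for the remaining characters it is 'present'.
Only Aelellus, Helioina, and Platyella show the derived state 'present' for Char. 1, supporting them as a clade.
Char. 2 (derived state 'present') is shared by all ingroup taxa — unites the whole ingroup.
Char. 3: derived state 'absent' in Aelellus and Platyella only — synapomorphy for {Aelellus, Platyella}.
Char. 4 (derived state 'present') is unique to Helioina (autapomorphy; uninformative for grouping).
Most parsimonious ingroup topology: (Ophioma,((Aelellus,Platyella),Helioina)).
Aelellus and Helioina share a more recent common ancestor with each other than either does with Ophioma, so Ophioma is the least closely related of the three.

Ophioma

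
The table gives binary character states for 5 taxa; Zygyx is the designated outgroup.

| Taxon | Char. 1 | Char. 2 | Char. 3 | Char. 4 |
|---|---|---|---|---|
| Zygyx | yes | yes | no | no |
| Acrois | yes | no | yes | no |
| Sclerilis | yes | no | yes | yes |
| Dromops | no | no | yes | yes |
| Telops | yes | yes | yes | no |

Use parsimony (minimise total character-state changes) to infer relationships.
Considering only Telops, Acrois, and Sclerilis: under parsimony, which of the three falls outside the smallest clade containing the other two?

Telops

Character polarity is set by the outgroup: the derived state is whichever differs from the outgroup's state, so for Char. 1, Char. 2 the derived state is 'no', and for the remaining characters it is 'yes'.
Char. 1: derived state 'no' in Dromops only — an autapomorphy, so it tells us nothing about relationships among taxa.
Char. 2: derived state 'no' in Acrois, Dromops, and Sclerilis only — synapomorphy for {Acrois, Dromops, Sclerilis}.
All ingroup taxa share the derived state 'yes' for Char. 3; it defines the ingroup but does not resolve relationships within it.
Char. 4 (derived state 'yes') is shared by Dromops and Sclerilis — a synapomorphy uniting that clade.
Most parsimonious ingroup topology: ((Acrois,(Sclerilis,Dromops)),Telops).
Sclerilis and Acrois share a more recent common ancestor with each other than either does with Telops, so Telops is the least closely related of the three.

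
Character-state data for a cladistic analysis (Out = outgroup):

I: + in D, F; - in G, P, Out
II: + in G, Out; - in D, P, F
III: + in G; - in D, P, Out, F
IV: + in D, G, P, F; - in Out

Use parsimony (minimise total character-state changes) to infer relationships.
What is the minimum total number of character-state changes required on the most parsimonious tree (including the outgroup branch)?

Character polarity is set by the outgroup: the derived state is whichever differs from the outgroup's state, so for II the derived state is '-', and for the remaining characters it is '+'.
Only D and F show the derived state '+' for I, supporting them as a clade.
Only D, F, and P show the derived state '-' for II, supporting them as a clade.
III: derived state '+' in G only — an autapomorphy, so it tells us nothing about relationships among taxa.
All ingroup taxa share the derived state '+' for IV; it defines the ingroup but does not resolve relationships within it.
Most parsimonious ingroup topology: (G,(P,(F,D))).
Changes per character on this tree: I: 1; II: 1; III: 1; IV: 1.
Total = 4.

4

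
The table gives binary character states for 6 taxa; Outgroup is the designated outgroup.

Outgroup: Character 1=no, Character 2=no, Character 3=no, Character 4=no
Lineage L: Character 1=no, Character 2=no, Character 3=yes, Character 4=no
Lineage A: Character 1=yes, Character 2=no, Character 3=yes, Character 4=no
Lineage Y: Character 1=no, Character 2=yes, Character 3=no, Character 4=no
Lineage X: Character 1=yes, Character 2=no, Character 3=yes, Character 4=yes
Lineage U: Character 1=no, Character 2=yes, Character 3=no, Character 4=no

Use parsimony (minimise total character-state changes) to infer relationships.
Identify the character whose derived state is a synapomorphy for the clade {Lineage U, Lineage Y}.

The outgroup has state 'no' for every character, so 'yes' is the derived state throughout.
Character 1: derived state 'yes' in Lineage A and Lineage X only — synapomorphy for {Lineage A, Lineage X}.
Only Lineage U and Lineage Y show the derived state 'yes' for Character 2, supporting them as a clade.
Character 3: derived state 'yes' in Lineage A, Lineage L, and Lineage X only — synapomorphy for {Lineage A, Lineage L, Lineage X}.
Character 4: derived state 'yes' in Lineage X only — an autapomorphy, so it tells us nothing about relationships among taxa.
Most parsimonious ingroup topology: ((Lineage L,(Lineage A,Lineage X)),(Lineage Y,Lineage U)).
The clade {Lineage U, Lineage Y} is supported by Character 2: its derived state 'yes' occurs in exactly those taxa and in no other taxon (including the outgroup).

Character 2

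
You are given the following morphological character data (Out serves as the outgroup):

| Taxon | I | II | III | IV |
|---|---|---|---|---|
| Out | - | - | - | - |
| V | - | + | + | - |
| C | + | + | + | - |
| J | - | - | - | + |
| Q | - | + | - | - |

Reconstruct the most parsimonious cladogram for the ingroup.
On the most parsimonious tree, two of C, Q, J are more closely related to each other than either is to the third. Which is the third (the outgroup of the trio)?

J

The outgroup has state '-' for every character, so '+' is the derived state throughout.
I: derived state '+' in C only — an autapomorphy, so it tells us nothing about relationships among taxa.
II: derived state '+' in C, Q, and V only — synapomorphy for {C, Q, V}.
Only C and V show the derived state '+' for III, supporting them as a clade.
IV: derived state '+' in J only — an autapomorphy, so it tells us nothing about relationships among taxa.
Most parsimonious ingroup topology: (((V,C),Q),J).
C and Q share a more recent common ancestor with each other than either does with J, so J is the least closely related of the three.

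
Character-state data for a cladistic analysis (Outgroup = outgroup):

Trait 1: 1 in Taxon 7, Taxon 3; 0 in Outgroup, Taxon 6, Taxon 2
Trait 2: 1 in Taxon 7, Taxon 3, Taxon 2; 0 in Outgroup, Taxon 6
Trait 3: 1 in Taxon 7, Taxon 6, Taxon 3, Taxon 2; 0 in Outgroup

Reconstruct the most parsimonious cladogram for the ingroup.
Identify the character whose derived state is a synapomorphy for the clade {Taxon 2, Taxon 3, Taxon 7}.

The outgroup has state '0' for every character, so '1' is the derived state throughout.
Trait 1: derived state '1' in Taxon 3 and Taxon 7 only — synapomorphy for {Taxon 3, Taxon 7}.
Trait 2 (derived state '1') is shared by Taxon 2, Taxon 3, and Taxon 7 — a synapomorphy uniting that clade.
Trait 3 (derived state '1') is shared by all ingroup taxa — unites the whole ingroup.
Most parsimonious ingroup topology: (((Taxon 7,Taxon 3),Taxon 2),Taxon 6).
The clade {Taxon 2, Taxon 3, Taxon 7} is supported by Trait 2: its derived state '1' occurs in exactly those taxa and in no other taxon (including the outgroup).

Trait 2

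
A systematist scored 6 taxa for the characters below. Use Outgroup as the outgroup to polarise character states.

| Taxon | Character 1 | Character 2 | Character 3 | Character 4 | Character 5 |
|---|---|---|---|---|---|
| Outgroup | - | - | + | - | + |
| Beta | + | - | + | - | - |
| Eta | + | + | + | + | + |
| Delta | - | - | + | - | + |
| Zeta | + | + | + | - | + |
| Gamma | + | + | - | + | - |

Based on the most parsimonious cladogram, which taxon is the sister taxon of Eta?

Gamma

Character polarity is set by the outgroup: the derived state is whichever differs from the outgroup's state, so for Character 3, Character 5 the derived state is '-', and for the remaining characters it is '+'.
Character 1: derived state '+' in Beta, Eta, Gamma, and Zeta only — synapomorphy for {Beta, Eta, Gamma, Zeta}.
Character 2 (derived state '+') is shared by Eta, Gamma, and Zeta — a synapomorphy uniting that clade.
Character 3: derived state '-' in Gamma only — an autapomorphy, so it tells us nothing about relationships among taxa.
Only Eta and Gamma show the derived state '+' for Character 4, supporting them as a clade.
Character 5 (state '-') occurs in Beta and Gamma but conflicts with the nesting implied by the other characters — most parsimoniously interpreted as homoplasy.
Most parsimonious ingroup topology: ((Beta,((Eta,Gamma),Zeta)),Delta).
Eta and Gamma form a cherry on this tree, so they are sister taxa.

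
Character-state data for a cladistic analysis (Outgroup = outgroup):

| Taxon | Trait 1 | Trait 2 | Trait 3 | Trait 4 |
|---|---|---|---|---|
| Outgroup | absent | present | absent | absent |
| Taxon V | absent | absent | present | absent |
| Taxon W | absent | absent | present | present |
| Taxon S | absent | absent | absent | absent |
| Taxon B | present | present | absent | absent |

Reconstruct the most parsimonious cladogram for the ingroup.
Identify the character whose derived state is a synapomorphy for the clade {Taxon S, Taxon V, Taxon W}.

Trait 2

Character polarity is set by the outgroup: the derived state is whichever differs from the outgroup's state, so for Trait 2 the derived state is 'absent', and for the remaining characters it is 'present'.
Trait 1 (derived state 'present') is unique to Taxon B (autapomorphy; uninformative for grouping).
Trait 2: derived state 'absent' in Taxon S, Taxon V, and Taxon W only — synapomorphy for {Taxon S, Taxon V, Taxon W}.
Trait 3: derived state 'present' in Taxon V and Taxon W only — synapomorphy for {Taxon V, Taxon W}.
Trait 4: derived state 'present' in Taxon W only — an autapomorphy, so it tells us nothing about relationships among taxa.
Most parsimonious ingroup topology: (((Taxon V,Taxon W),Taxon S),Taxon B).
The clade {Taxon S, Taxon V, Taxon W} is supported by Trait 2: its derived state 'absent' occurs in exactly those taxa and in no other taxon (including the outgroup).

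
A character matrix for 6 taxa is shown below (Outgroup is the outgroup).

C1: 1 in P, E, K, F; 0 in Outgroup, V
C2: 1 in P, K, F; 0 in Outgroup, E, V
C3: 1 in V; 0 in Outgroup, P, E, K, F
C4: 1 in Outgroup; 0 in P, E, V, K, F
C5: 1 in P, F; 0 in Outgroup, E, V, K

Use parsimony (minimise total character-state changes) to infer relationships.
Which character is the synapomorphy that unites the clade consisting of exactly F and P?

C5

Character polarity is set by the outgroup: the derived state is whichever differs from the outgroup's state, so for C4 the derived state is '0', and for the remaining characters it is '1'.
C1 (derived state '1') is shared by E, F, K, and P — a synapomorphy uniting that clade.
C2 (derived state '1') is shared by F, K, and P — a synapomorphy uniting that clade.
C3 (derived state '1') is unique to V (autapomorphy; uninformative for grouping).
C4 (derived state '0') is shared by all ingroup taxa — unites the whole ingroup.
C5: derived state '1' in F and P only — synapomorphy for {F, P}.
Most parsimonious ingroup topology: ((((F,P),K),E),V).
The clade {F, P} is supported by C5: its derived state '1' occurs in exactly those taxa and in no other taxon (including the outgroup).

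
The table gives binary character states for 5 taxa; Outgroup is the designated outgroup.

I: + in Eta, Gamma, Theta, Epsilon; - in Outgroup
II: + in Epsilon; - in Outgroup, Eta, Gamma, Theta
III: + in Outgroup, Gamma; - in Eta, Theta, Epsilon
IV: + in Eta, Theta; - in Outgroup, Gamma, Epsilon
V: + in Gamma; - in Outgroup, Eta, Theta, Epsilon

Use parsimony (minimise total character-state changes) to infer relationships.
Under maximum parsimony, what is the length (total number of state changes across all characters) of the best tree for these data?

5

Character polarity is set by the outgroup: the derived state is whichever differs from the outgroup's state, so for III the derived state is '-', and for the remaining characters it is '+'.
I (derived state '+') is shared by all ingroup taxa — unites the whole ingroup.
II: derived state '+' in Epsilon only — an autapomorphy, so it tells us nothing about relationships among taxa.
Only Epsilon, Eta, and Theta show the derived state '-' for III, supporting them as a clade.
IV: derived state '+' in Eta and Theta only — synapomorphy for {Eta, Theta}.
V (derived state '+') is unique to Gamma (autapomorphy; uninformative for grouping).
Most parsimonious ingroup topology: (((Eta,Theta),Epsilon),Gamma).
Changes per character on this tree: I: 1; II: 1; III: 1; IV: 1; V: 1.
Total = 5.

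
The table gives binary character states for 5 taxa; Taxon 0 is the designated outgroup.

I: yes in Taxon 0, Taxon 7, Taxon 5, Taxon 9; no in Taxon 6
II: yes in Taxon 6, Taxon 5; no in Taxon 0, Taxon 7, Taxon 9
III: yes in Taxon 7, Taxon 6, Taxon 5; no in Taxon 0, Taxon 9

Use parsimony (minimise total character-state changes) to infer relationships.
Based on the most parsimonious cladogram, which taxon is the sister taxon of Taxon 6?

Character polarity is set by the outgroup: the derived state is whichever differs from the outgroup's state, so for I the derived state is 'no', and for the remaining characters it is 'yes'.
I: derived state 'no' in Taxon 6 only — an autapomorphy, so it tells us nothing about relationships among taxa.
II: derived state 'yes' in Taxon 5 and Taxon 6 only — synapomorphy for {Taxon 5, Taxon 6}.
III: derived state 'yes' in Taxon 5, Taxon 6, and Taxon 7 only — synapomorphy for {Taxon 5, Taxon 6, Taxon 7}.
Most parsimonious ingroup topology: ((Taxon 7,(Taxon 6,Taxon 5)),Taxon 9).
Taxon 6 and Taxon 5 form a cherry on this tree, so they are sister taxa.

Taxon 5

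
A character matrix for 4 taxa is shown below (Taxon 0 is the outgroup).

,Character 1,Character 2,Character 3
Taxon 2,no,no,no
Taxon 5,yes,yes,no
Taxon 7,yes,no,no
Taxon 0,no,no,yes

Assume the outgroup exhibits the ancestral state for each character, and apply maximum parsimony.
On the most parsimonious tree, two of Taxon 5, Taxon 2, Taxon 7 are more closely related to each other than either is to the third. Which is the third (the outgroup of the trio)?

Taxon 2

Character polarity is set by the outgroup: the derived state is whichever differs from the outgroup's state, so for Character 3 the derived state is 'no', and for the remaining characters it is 'yes'.
Character 1: derived state 'yes' in Taxon 5 and Taxon 7 only — synapomorphy for {Taxon 5, Taxon 7}.
Character 2: derived state 'yes' in Taxon 5 only — an autapomorphy, so it tells us nothing about relationships among taxa.
Character 3 (derived state 'no') is shared by all ingroup taxa — unites the whole ingroup.
Most parsimonious ingroup topology: ((Taxon 7,Taxon 5),Taxon 2).
Taxon 5 and Taxon 7 share a more recent common ancestor with each other than either does with Taxon 2, so Taxon 2 is the least closely related of the three.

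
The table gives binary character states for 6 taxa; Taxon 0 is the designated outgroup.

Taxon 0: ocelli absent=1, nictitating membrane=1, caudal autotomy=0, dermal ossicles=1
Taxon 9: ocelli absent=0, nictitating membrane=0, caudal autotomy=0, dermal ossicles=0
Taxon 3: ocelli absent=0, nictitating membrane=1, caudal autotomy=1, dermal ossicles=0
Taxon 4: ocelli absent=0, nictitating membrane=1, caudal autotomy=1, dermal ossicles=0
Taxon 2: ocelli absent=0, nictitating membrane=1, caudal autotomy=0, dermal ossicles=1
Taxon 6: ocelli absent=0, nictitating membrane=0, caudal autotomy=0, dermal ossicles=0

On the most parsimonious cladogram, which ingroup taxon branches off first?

Taxon 2

Character polarity is set by the outgroup: the derived state is whichever differs from the outgroup's state, so for ocelli absent, nictitating membrane, dermal ossicles the derived state is '0', and for the remaining characters it is '1'.
All ingroup taxa share the derived state '0' for ocelli absent; it defines the ingroup but does not resolve relationships within it.
nictitating membrane: derived state '0' in Taxon 6 and Taxon 9 only — synapomorphy for {Taxon 6, Taxon 9}.
Only Taxon 3 and Taxon 4 show the derived state '1' for caudal autotomy, supporting them as a clade.
dermal ossicles (derived state '0') is shared by Taxon 3, Taxon 4, Taxon 6, and Taxon 9 — a synapomorphy uniting that clade.
Most parsimonious ingroup topology: (((Taxon 9,Taxon 6),(Taxon 3,Taxon 4)),Taxon 2).
Taxon 2 is sister to the clade containing all other ingroup taxa, so it is the earliest-diverging (most basal) ingroup lineage.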